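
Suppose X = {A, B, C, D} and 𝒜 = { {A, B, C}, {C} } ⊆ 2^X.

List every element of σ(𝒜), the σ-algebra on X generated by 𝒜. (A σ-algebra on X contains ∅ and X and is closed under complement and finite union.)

Seed the family with 𝒜 together with ∅ and X: { ∅, {C}, {A, B, C}, X }.
Step 1: +2 →
  {D}  = ᶜ of {A, B, C}
  {A, B, D}  = ᶜ of {C}
  [6 total]
Step 2: 1 new —
  {C, D}  = {C} ∪ {D}
  [7 total]
Step 3: 1 new —
  {A, B}  = ᶜ of {C, D}
  [8 total]
Step 4: already closed under ᶜ and ∪.

Hence σ(𝒜) has 8 members: { ∅, {C}, {D}, {A, B}, {C, D}, {A, B, C}, {A, B, D}, X }.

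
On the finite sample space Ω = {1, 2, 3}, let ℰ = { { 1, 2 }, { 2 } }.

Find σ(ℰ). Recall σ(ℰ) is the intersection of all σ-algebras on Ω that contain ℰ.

Answer: σ(ℰ) = { {  }, { 1 }, { 2 }, { 3 }, { 1, 2 }, { 1, 3 }, { 2, 3 }, Ω }

Derivation:
Seed the family with ℰ together with ∅ and Ω: { {  }, { 2 }, { 1, 2 }, Ω }.
Round 1: +2 →
  { 3 }  = complement { 1, 2 }
  { 1, 3 }  = complement { 2 }
  — 6 sets.
Round 2. New:
  { 2, 3 }  = { 3 } ∪ { 2 }
  — 7 sets.
Round 3: +1 →
  { 1 }  = complement { 2, 3 }
  — 8 sets.
Round 4: no new sets; the family is a σ-algebra.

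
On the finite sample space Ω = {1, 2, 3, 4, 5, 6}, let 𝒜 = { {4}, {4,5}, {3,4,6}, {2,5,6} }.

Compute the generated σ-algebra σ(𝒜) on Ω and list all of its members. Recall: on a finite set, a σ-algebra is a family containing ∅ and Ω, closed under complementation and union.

Answer: σ(𝒜) = { ∅, {1}, {2}, {3}, {4}, {5}, {6}, {1,2}, {1,3}, {1,4}, {1,5}, {1,6}, {2,3}, {2,4}, {2,5}, {2,6}, {3,4}, {3,5}, {3,6}, {4,5}, {4,6}, {5,6}, {1,2,3}, {1,2,4}, {1,2,5}, {1,2,6}, {1,3,4}, {1,3,5}, {1,3,6}, {1,4,5}, {1,4,6}, {1,5,6}, {2,3,4}, {2,3,5}, {2,3,6}, {2,4,5}, {2,4,6}, {2,5,6}, {3,4,5}, {3,4,6}, {3,5,6}, {4,5,6}, {1,2,3,4}, {1,2,3,5}, {1,2,3,6}, {1,2,4,5}, {1,2,4,6}, {1,2,5,6}, {1,3,4,5}, {1,3,4,6}, {1,3,5,6}, {1,4,5,6}, {2,3,4,5}, {2,3,4,6}, {2,3,5,6}, {2,4,5,6}, {3,4,5,6}, {1,2,3,4,5}, {1,2,3,4,6}, {1,2,3,5,6}, {1,2,4,5,6}, {1,3,4,5,6}, {2,3,4,5,6}, Ω }

Derivation:
Start: 𝒜 ∪ {∅, Ω} = { ∅, {4}, {4,5}, {2,5,6}, {3,4,6}, Ω }.
Round 1 (7 new):
  {1,2,5}  = Ω∖{3,4,6}
  {1,3,4}  = Ω∖{2,5,6}
  {1,2,3,6}  = Ω∖{4,5}
  {2,4,5,6}  = {4,5} ∪ {2,5,6}
  {3,4,5,6}  = {4,5} ∪ {3,4,6}
  {1,2,3,5,6}  = Ω∖{4}
  {2,3,4,5,6}  = {3,4,6} ∪ {2,5,6}
Round 2: +11 →
  {1}  = Ω∖{2,3,4,5,6}
  {1,2}  = Ω∖{3,4,5,6}
  {1,3}  = Ω∖{2,4,5,6}
  {1,2,4,5}  = {4,5} ∪ {1,2,5}
  {1,2,5,6}  = {2,5,6} ∪ {1,2,5}
  {1,3,4,5}  = {4,5} ∪ {1,3,4}
  {1,3,4,6}  = {1,3,4} ∪ {3,4,6}
  {1,2,3,4,5}  = {1,2,5} ∪ {1,3,4}
  {1,2,3,4,6}  = {1,2,3,6} ∪ {1,3,4}
  {1,2,4,5,6}  = {1,2,5} ∪ {2,4,5,6}
  {1,3,4,5,6}  = {3,4,5,6} ∪ {1,3,4}
Round 3 adds 14:
  {2}  = Ω∖{1,3,4,5,6}
  {3}  = Ω∖{1,2,4,5,6}
  {5}  = Ω∖{1,2,3,4,6}
  {6}  = Ω∖{1,2,3,4,5}
  {1,4}  = {4} ∪ {1}
  {2,5}  = Ω∖{1,3,4,6}
  {2,6}  = Ω∖{1,3,4,5}
  {3,4}  = Ω∖{1,2,5,6}
  {3,6}  = Ω∖{1,2,4,5}
  {1,2,3}  = {1,3} ∪ {1,2}
  {1,2,4}  = {1,2} ∪ {4}
  {1,4,5}  = {4,5} ∪ {1}
  {1,2,3,4}  = {1,3,4} ∪ {1,2}
  {1,2,3,5}  = {1,3} ∪ {1,2,5}
Round 4: +24 →
  {1,5}  = {1} ∪ {5}
  {1,6}  = {1} ∪ {6}
  {2,3}  = {2} ∪ {3}
  {2,4}  = {2} ∪ {4}
  {3,5}  = {3} ∪ {5}
  {4,6}  = Ω∖{1,2,3,5}
  {5,6}  = Ω∖{1,2,3,4}
  {1,2,6}  = {1,2} ∪ {2,6}
  {1,3,5}  = {1,3} ∪ {5}
  {1,3,6}  = {1,3} ∪ {3,6}
  {1,4,6}  = {1,4} ∪ {6}
  {2,3,4}  = {3,4} ∪ {2}
  {2,3,5}  = {3} ∪ {2,5}
  {2,3,6}  = Ω∖{1,4,5}
  {2,4,5}  = {2} ∪ {4,5}
  {2,4,6}  = {2,6} ∪ {4}
  {3,4,5}  = {3,4} ∪ {4,5}
  {3,5,6}  = Ω∖{1,2,4}
  {4,5,6}  = Ω∖{1,2,3}
  {1,2,4,6}  = {2,6} ∪ {1,2,4}
  {1,4,5,6}  = {1,4,5} ∪ {6}
  {2,3,4,5}  = {3,4} ∪ {2,5}
  {2,3,4,6}  = {3,4} ∪ {2,6}
  {2,3,5,6}  = Ω∖{1,4}
Round 5. New:
  {1,5,6}  = Ω∖{2,3,4}
  {1,3,5,6}  = Ω∖{2,4}
After Round 6 the family is unchanged; done.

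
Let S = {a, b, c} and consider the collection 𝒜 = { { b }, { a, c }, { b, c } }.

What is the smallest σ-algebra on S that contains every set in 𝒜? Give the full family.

Begin from { {}, { b }, { a, c }, { b, c }, S } (that is, 𝒜 plus ∅ and S).
Pass 1. New:
  { a }  = S∖{ b, c }
  [6 total]
Pass 2: +1 →
  { a, b }  = { b } ∪ { a }
  [7 total]
Pass 3 adds 1:
  { c }  = S∖{ a, b }
  [8 total]
Pass 4: stable.

Therefore σ(𝒜) = { {}, { a }, { b }, { c }, { a, b }, { a, c }, { b, c }, S } (|σ(𝒜)| = 8).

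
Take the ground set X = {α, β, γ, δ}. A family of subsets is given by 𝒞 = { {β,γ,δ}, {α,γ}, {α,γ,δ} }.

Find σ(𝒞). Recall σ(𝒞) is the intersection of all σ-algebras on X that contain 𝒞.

|σ(𝒞)| = 16.  σ(𝒞) = { {}, {α}, {β}, {γ}, {δ}, {α,β}, {α,γ}, {α,δ}, {β,γ}, {β,δ}, {γ,δ}, {α,β,γ}, {α,β,δ}, {α,γ,δ}, {β,γ,δ}, X }

Trace:
Start: 𝒞 ∪ {∅, X} = { {}, {α,γ}, {α,γ,δ}, {β,γ,δ}, X }.
Iteration 1: 3 new —
  {α}  = X∖{β,γ,δ}
  {β}  = X∖{α,γ,δ}
  {β,δ}  = X∖{α,γ}
  — 8 sets.
Iteration 2. New:
  {α,β}  = {β} ∪ {α}
  {α,β,γ}  = {β} ∪ {α,γ}
  {α,β,δ}  = {β,δ} ∪ {α}
  — 11 sets.
Iteration 3 adds 3:
  {γ}  = X∖{α,β,δ}
  {δ}  = X∖{α,β,γ}
  {γ,δ}  = X∖{α,β}
  — 14 sets.
Iteration 4 adds 2:
  {α,δ}  = {δ} ∪ {α}
  {β,γ}  = {γ} ∪ {β}
  — 16 sets.
After Iteration 5 the family is unchanged; done.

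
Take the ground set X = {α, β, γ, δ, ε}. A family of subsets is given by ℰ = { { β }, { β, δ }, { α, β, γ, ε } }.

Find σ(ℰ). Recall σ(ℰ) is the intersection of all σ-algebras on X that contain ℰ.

Start: ℰ ∪ {∅, X} = { {  }, { β }, { β, δ }, { α, β, γ, ε }, X }.
Pass 1: 3 new —
  { δ }  = X∖{ α, β, γ, ε }
  { α, γ, ε }  = X∖{ β, δ }
  { α, γ, δ, ε }  = X∖{ β }
  (now 8)
Pass 2 adds nothing — fixpoint reached.

|σ(ℰ)| = 8.  σ(ℰ) = { {  }, { β }, { δ }, { β, δ }, { α, γ, ε }, { α, β, γ, ε }, { α, γ, δ, ε }, X }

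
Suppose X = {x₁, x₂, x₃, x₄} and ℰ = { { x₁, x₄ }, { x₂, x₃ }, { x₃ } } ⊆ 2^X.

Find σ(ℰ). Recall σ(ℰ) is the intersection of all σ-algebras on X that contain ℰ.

σ(ℰ) = { {  }, { x₂ }, { x₃ }, { x₁, x₄ }, { x₂, x₃ }, { x₁, x₂, x₄ }, { x₁, x₃, x₄ }, X }

Trace:
Seed the family with ℰ together with ∅ and X: { {  }, { x₃ }, { x₁, x₄ }, { x₂, x₃ }, X }.
Pass 1: 2 new —
  { x₁, x₂, x₄ }  = { x₃ }ᶜ
  { x₁, x₃, x₄ }  = { x₃ } ∪ { x₁, x₄ }
  |family| = 7
Pass 2. New:
  { x₂ }  = { x₁, x₃, x₄ }ᶜ
  |family| = 8
Pass 3: stable.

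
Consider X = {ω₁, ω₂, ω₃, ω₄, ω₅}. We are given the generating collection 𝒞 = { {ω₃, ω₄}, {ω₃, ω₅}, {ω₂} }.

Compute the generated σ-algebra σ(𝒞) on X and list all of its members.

Answer: σ(𝒞) = { {}, {ω₁}, {ω₂}, {ω₃}, {ω₄}, {ω₅}, {ω₁, ω₂}, {ω₁, ω₃}, {ω₁, ω₄}, {ω₁, ω₅}, {ω₂, ω₃}, {ω₂, ω₄}, {ω₂, ω₅}, {ω₃, ω₄}, {ω₃, ω₅}, {ω₄, ω₅}, {ω₁, ω₂, ω₃}, {ω₁, ω₂, ω₄}, {ω₁, ω₂, ω₅}, {ω₁, ω₃, ω₄}, {ω₁, ω₃, ω₅}, {ω₁, ω₄, ω₅}, {ω₂, ω₃, ω₄}, {ω₂, ω₃, ω₅}, {ω₂, ω₄, ω₅}, {ω₃, ω₄, ω₅}, {ω₁, ω₂, ω₃, ω₄}, {ω₁, ω₂, ω₃, ω₅}, {ω₁, ω₂, ω₄, ω₅}, {ω₁, ω₃, ω₄, ω₅}, {ω₂, ω₃, ω₄, ω₅}, X }

Derivation:
Start: 𝒞 ∪ {∅, X} = { {}, {ω₂}, {ω₃, ω₄}, {ω₃, ω₅}, X }.
Iteration 1: 6 new —
  {ω₁, ω₂, ω₄}  = ᶜ of {ω₃, ω₅}
  {ω₁, ω₂, ω₅}  = ᶜ of {ω₃, ω₄}
  {ω₂, ω₃, ω₄}  = {ω₃, ω₄} ∪ {ω₂}
  {ω₂, ω₃, ω₅}  = {ω₃, ω₅} ∪ {ω₂}
  {ω₃, ω₄, ω₅}  = {ω₃, ω₄} ∪ {ω₃, ω₅}
  {ω₁, ω₃, ω₄, ω₅}  = ᶜ of {ω₂}
Iteration 2: 7 new —
  {ω₁, ω₂}  = ᶜ of {ω₃, ω₄, ω₅}
  {ω₁, ω₄}  = ᶜ of {ω₂, ω₃, ω₅}
  {ω₁, ω₅}  = ᶜ of {ω₂, ω₃, ω₄}
  {ω₁, ω₂, ω₃, ω₄}  = {ω₃, ω₄} ∪ {ω₁, ω₂, ω₄}
  {ω₁, ω₂, ω₃, ω₅}  = {ω₁, ω₂, ω₅} ∪ {ω₂, ω₃, ω₅}
  {ω₁, ω₂, ω₄, ω₅}  = {ω₁, ω₂, ω₄} ∪ {ω₁, ω₂, ω₅}
  {ω₂, ω₃, ω₄, ω₅}  = {ω₃, ω₄, ω₅} ∪ {ω₂, ω₃, ω₄}
Iteration 3. New:
  {ω₁}  = ᶜ of {ω₂, ω₃, ω₄, ω₅}
  {ω₃}  = ᶜ of {ω₁, ω₂, ω₄, ω₅}
  {ω₄}  = ᶜ of {ω₁, ω₂, ω₃, ω₅}
  {ω₅}  = ᶜ of {ω₁, ω₂, ω₃, ω₄}
  {ω₁, ω₃, ω₄}  = {ω₃, ω₄} ∪ {ω₁, ω₄}
  {ω₁, ω₃, ω₅}  = {ω₁, ω₅} ∪ {ω₃, ω₅}
  {ω₁, ω₄, ω₅}  = {ω₁, ω₄} ∪ {ω₁, ω₅}
Iteration 4: +6 →
  {ω₁, ω₃}  = {ω₃} ∪ {ω₁}
  {ω₂, ω₃}  = ᶜ of {ω₁, ω₄, ω₅}
  {ω₂, ω₄}  = ᶜ of {ω₁, ω₃, ω₅}
  {ω₂, ω₅}  = ᶜ of {ω₁, ω₃, ω₄}
  {ω₄, ω₅}  = {ω₅} ∪ {ω₄}
  {ω₁, ω₂, ω₃}  = {ω₁, ω₂} ∪ {ω₃}
Iteration 5: +1 →
  {ω₂, ω₄, ω₅}  = ᶜ of {ω₁, ω₃}
Iteration 6: already closed under ᶜ and ∪.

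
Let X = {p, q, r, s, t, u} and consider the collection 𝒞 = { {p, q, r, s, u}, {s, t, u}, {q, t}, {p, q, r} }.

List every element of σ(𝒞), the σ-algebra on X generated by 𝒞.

Initial family (6 sets): { {}, {q, t}, {p, q, r}, {s, t, u}, {p, q, r, s, u}, X }.
Step 1: +4 →
  {t}  = complement {p, q, r, s, u}
  {p, q, r, t}  = {q, t} ∪ {p, q, r}
  {p, r, s, u}  = complement {q, t}
  {q, s, t, u}  = {q, t} ∪ {s, t, u}
Step 2: 3 new —
  {p, r}  = complement {q, s, t, u}
  {s, u}  = complement {p, q, r, t}
  {p, r, s, t, u}  = {t} ∪ {p, r, s, u}
Step 3 (2 new):
  {q}  = complement {p, r, s, t, u}
  {p, r, t}  = {p, r} ∪ {t}
Step 4. New:
  {q, s, u}  = complement {p, r, t}
Step 5 adds nothing — fixpoint reached.

|σ(𝒞)| = 16.  σ(𝒞) = { {}, {q}, {t}, {p, r}, {q, t}, {s, u}, {p, q, r}, {p, r, t}, {q, s, u}, {s, t, u}, {p, q, r, t}, {p, r, s, u}, {q, s, t, u}, {p, q, r, s, u}, {p, r, s, t, u}, X }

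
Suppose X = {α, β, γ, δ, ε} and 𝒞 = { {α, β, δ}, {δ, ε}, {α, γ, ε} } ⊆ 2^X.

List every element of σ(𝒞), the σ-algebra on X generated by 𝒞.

Answer: σ(𝒞) = { {}, {α}, {β}, {γ}, {δ}, {ε}, {α, β}, {α, γ}, {α, δ}, {α, ε}, {β, γ}, {β, δ}, {β, ε}, {γ, δ}, {γ, ε}, {δ, ε}, {α, β, γ}, {α, β, δ}, {α, β, ε}, {α, γ, δ}, {α, γ, ε}, {α, δ, ε}, {β, γ, δ}, {β, γ, ε}, {β, δ, ε}, {γ, δ, ε}, {α, β, γ, δ}, {α, β, γ, ε}, {α, β, δ, ε}, {α, γ, δ, ε}, {β, γ, δ, ε}, X }

Derivation:
Take S₀ = 𝒞 ∪ {∅, X} = { {}, {δ, ε}, {α, β, δ}, {α, γ, ε}, X }.
Iteration 1. New:
  {β, δ}  = X∖{α, γ, ε}
  {γ, ε}  = X∖{α, β, δ}
  {α, β, γ}  = X∖{δ, ε}
  {α, β, δ, ε}  = {δ, ε} ∪ {α, β, δ}
  {α, γ, δ, ε}  = {δ, ε} ∪ {α, γ, ε}
  — 10 sets.
Iteration 2 (7 new):
  {β}  = X∖{α, γ, δ, ε}
  {γ}  = X∖{α, β, δ, ε}
  {β, δ, ε}  = {δ, ε} ∪ {β, δ}
  {γ, δ, ε}  = {δ, ε} ∪ {γ, ε}
  {α, β, γ, δ}  = {α, β, γ} ∪ {α, β, δ}
  {α, β, γ, ε}  = {α, β, γ} ∪ {α, γ, ε}
  {β, γ, δ, ε}  = {γ, ε} ∪ {β, δ}
  — 17 sets.
Iteration 3 (8 new):
  {α}  = X∖{β, γ, δ, ε}
  {δ}  = X∖{α, β, γ, ε}
  {ε}  = X∖{α, β, γ, δ}
  {α, β}  = X∖{γ, δ, ε}
  {α, γ}  = X∖{β, δ, ε}
  {β, γ}  = {γ} ∪ {β}
  {β, γ, δ}  = {γ} ∪ {β, δ}
  {β, γ, ε}  = {γ, ε} ∪ {β}
  — 25 sets.
Iteration 4: 7 new —
  {α, δ}  = X∖{β, γ, ε}
  {α, ε}  = X∖{β, γ, δ}
  {β, ε}  = {β} ∪ {ε}
  {γ, δ}  = {γ} ∪ {δ}
  {α, β, ε}  = {α, β} ∪ {ε}
  {α, γ, δ}  = {α, γ} ∪ {δ}
  {α, δ, ε}  = X∖{β, γ}
  — 32 sets.
Iteration 5: already closed under ᶜ and ∪.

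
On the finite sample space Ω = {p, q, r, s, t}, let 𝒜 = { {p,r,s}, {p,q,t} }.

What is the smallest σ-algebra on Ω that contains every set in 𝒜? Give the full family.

Seed the family with 𝒜 together with ∅ and Ω: { {}, {p,q,t}, {p,r,s}, Ω }.
Pass 1. New:
  {q,t}  = {p,r,s}ᶜ
  {r,s}  = {p,q,t}ᶜ
Pass 2 (1 new):
  {q,r,s,t}  = {q,t} ∪ {r,s}
Pass 3. New:
  {p}  = {q,r,s,t}ᶜ
After Pass 4 the family is unchanged; done.

σ(𝒜) = { {}, {p}, {q,t}, {r,s}, {p,q,t}, {p,r,s}, {q,r,s,t}, Ω }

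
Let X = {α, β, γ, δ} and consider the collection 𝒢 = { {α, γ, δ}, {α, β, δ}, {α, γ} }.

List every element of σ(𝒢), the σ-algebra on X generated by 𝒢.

Seed the family with 𝒢 together with ∅ and X: { {}, {α, γ}, {α, β, δ}, {α, γ, δ}, X }.
Iteration 1 adds 3:
  {β}  = {α, γ, δ}ᶜ
  {γ}  = {α, β, δ}ᶜ
  {β, δ}  = {α, γ}ᶜ
  (now 8)
Iteration 2 adds 3:
  {β, γ}  = {γ} ∪ {β}
  {α, β, γ}  = {β} ∪ {α, γ}
  {β, γ, δ}  = {γ} ∪ {β, δ}
  (now 11)
Iteration 3: 3 new —
  {α}  = {β, γ, δ}ᶜ
  {δ}  = {α, β, γ}ᶜ
  {α, δ}  = {β, γ}ᶜ
  (now 14)
Iteration 4 adds 2:
  {α, β}  = {β} ∪ {α}
  {γ, δ}  = {γ} ∪ {δ}
  (now 16)
Iteration 5: stable.

Therefore σ(𝒢) = { {}, {α}, {β}, {γ}, {δ}, {α, β}, {α, γ}, {α, δ}, {β, γ}, {β, δ}, {γ, δ}, {α, β, γ}, {α, β, δ}, {α, γ, δ}, {β, γ, δ}, X } (|σ(𝒢)| = 16).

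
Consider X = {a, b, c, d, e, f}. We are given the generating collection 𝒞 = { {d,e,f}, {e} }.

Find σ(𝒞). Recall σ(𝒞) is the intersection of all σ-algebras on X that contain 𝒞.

Answer: σ(𝒞) = { {}, {e}, {d,f}, {a,b,c}, {d,e,f}, {a,b,c,e}, {a,b,c,d,f}, X }

Check:
Take S₀ = 𝒞 ∪ {∅, X} = { {}, {e}, {d,e,f}, X }.
Iteration 1: +2 →
  {a,b,c}  = complement {d,e,f}
  {a,b,c,d,f}  = complement {e}
  (now 6)
Iteration 2 (1 new):
  {a,b,c,e}  = {a,b,c} ∪ {e}
  (now 7)
Iteration 3 (1 new):
  {d,f}  = complement {a,b,c,e}
  (now 8)
Iteration 4 adds nothing — fixpoint reached.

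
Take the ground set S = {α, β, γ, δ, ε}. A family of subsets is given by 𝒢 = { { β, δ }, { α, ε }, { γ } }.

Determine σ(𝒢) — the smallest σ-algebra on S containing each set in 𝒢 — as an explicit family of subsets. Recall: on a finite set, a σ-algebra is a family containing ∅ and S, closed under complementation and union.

Begin from { {  }, { γ }, { α, ε }, { β, δ }, S } (that is, 𝒢 plus ∅ and S).
Iteration 1: 3 new —
  { α, γ, ε }  = ᶜ of { β, δ }
  { β, γ, δ }  = ᶜ of { α, ε }
  { α, β, δ, ε }  = ᶜ of { γ }
Iteration 2: already closed under ᶜ and ∪.

Therefore σ(𝒢) = { {  }, { γ }, { α, ε }, { β, δ }, { α, γ, ε }, { β, γ, δ }, { α, β, δ, ε }, S } (|σ(𝒢)| = 8).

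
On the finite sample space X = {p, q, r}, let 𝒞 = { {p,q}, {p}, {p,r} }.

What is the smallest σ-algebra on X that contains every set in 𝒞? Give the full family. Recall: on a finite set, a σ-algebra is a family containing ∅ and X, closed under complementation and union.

σ(𝒞) (8 sets): { {}, {p}, {q}, {r}, {p,q}, {p,r}, {q,r}, X }

Derivation:
Take S₀ = 𝒞 ∪ {∅, X} = { {}, {p}, {p,q}, {p,r}, X }.
Step 1: 3 new —
  {q}  = ᶜ of {p,r}
  {r}  = ᶜ of {p,q}
  {q,r}  = ᶜ of {p}
  (now 8)
Step 2: stable.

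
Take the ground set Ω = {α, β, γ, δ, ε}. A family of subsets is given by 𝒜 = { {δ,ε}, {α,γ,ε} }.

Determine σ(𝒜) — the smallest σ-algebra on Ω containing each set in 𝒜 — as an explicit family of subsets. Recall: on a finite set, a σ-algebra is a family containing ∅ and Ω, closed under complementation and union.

σ(𝒜) = { ∅, {β}, {δ}, {ε}, {α,γ}, {β,δ}, {β,ε}, {δ,ε}, {α,β,γ}, {α,γ,δ}, {α,γ,ε}, {β,δ,ε}, {α,β,γ,δ}, {α,β,γ,ε}, {α,γ,δ,ε}, Ω }

Working:
Seed the family with 𝒜 together with ∅ and Ω: { ∅, {δ,ε}, {α,γ,ε}, Ω }.
Pass 1: 3 new —
  {β,δ}  = ᶜ of {α,γ,ε}
  {α,β,γ}  = ᶜ of {δ,ε}
  {α,γ,δ,ε}  = {α,γ,ε} ∪ {δ,ε}
  — 7 sets.
Pass 2 (4 new):
  {β}  = ᶜ of {α,γ,δ,ε}
  {β,δ,ε}  = {δ,ε} ∪ {β,δ}
  {α,β,γ,δ}  = {α,β,γ} ∪ {β,δ}
  {α,β,γ,ε}  = {α,β,γ} ∪ {α,γ,ε}
  — 11 sets.
Pass 3. New:
  {δ}  = ᶜ of {α,β,γ,ε}
  {ε}  = ᶜ of {α,β,γ,δ}
  {α,γ}  = ᶜ of {β,δ,ε}
  — 14 sets.
Pass 4. New:
  {β,ε}  = {β} ∪ {ε}
  {α,γ,δ}  = {α,γ} ∪ {δ}
  — 16 sets.
Pass 5: stable.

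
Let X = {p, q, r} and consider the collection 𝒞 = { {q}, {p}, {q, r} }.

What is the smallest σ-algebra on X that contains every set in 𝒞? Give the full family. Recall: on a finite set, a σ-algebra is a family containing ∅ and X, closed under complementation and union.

σ(𝒞) = { {}, {p}, {q}, {r}, {p, q}, {p, r}, {q, r}, X }

Derivation:
Take S₀ = 𝒞 ∪ {∅, X} = { {}, {p}, {q}, {q, r}, X }.
Iteration 1: 2 new —
  {p, q}  = {q} ∪ {p}
  {p, r}  = {q}ᶜ
Iteration 2: 1 new —
  {r}  = {p, q}ᶜ
Iteration 3 adds nothing — fixpoint reached.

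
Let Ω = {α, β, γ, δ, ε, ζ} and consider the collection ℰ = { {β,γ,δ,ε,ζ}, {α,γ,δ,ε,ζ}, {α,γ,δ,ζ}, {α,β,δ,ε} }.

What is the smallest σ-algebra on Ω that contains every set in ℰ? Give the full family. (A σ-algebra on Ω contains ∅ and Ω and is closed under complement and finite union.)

Answer: σ(ℰ) = { {}, {α}, {β}, {δ}, {ε}, {α,β}, {α,δ}, {α,ε}, {β,δ}, {β,ε}, {γ,ζ}, {δ,ε}, {α,β,δ}, {α,β,ε}, {α,γ,ζ}, {α,δ,ε}, {β,γ,ζ}, {β,δ,ε}, {γ,δ,ζ}, {γ,ε,ζ}, {α,β,γ,ζ}, {α,β,δ,ε}, {α,γ,δ,ζ}, {α,γ,ε,ζ}, {β,γ,δ,ζ}, {β,γ,ε,ζ}, {γ,δ,ε,ζ}, {α,β,γ,δ,ζ}, {α,β,γ,ε,ζ}, {α,γ,δ,ε,ζ}, {β,γ,δ,ε,ζ}, Ω }

Trace:
Take S₀ = ℰ ∪ {∅, Ω} = { {}, {α,β,δ,ε}, {α,γ,δ,ζ}, {α,γ,δ,ε,ζ}, {β,γ,δ,ε,ζ}, Ω }.
Pass 1: 4 new —
  {α}  = Ω∖{β,γ,δ,ε,ζ}
  {β}  = Ω∖{α,γ,δ,ε,ζ}
  {β,ε}  = Ω∖{α,γ,δ,ζ}
  {γ,ζ}  = Ω∖{α,β,δ,ε}
  (now 10)
Pass 2: 6 new —
  {α,β}  = {β} ∪ {α}
  {α,β,ε}  = {β,ε} ∪ {α}
  {α,γ,ζ}  = {γ,ζ} ∪ {α}
  {β,γ,ζ}  = {β} ∪ {γ,ζ}
  {β,γ,ε,ζ}  = {β,ε} ∪ {γ,ζ}
  {α,β,γ,δ,ζ}  = {β} ∪ {α,γ,δ,ζ}
  (now 16)
Pass 3: 8 new —
  {ε}  = Ω∖{α,β,γ,δ,ζ}
  {α,δ}  = Ω∖{β,γ,ε,ζ}
  {α,δ,ε}  = Ω∖{β,γ,ζ}
  {β,δ,ε}  = Ω∖{α,γ,ζ}
  {γ,δ,ζ}  = Ω∖{α,β,ε}
  {α,β,γ,ζ}  = {α,β} ∪ {γ,ζ}
  {γ,δ,ε,ζ}  = Ω∖{α,β}
  {α,β,γ,ε,ζ}  = {β,ε} ∪ {α,γ,ζ}
  (now 24)
Pass 4 (7 new):
  {δ}  = Ω∖{α,β,γ,ε,ζ}
  {α,ε}  = {ε} ∪ {α}
  {δ,ε}  = Ω∖{α,β,γ,ζ}
  {α,β,δ}  = {α,β} ∪ {α,δ}
  {γ,ε,ζ}  = {ε} ∪ {γ,ζ}
  {α,γ,ε,ζ}  = {α,γ,ζ} ∪ {ε}
  {β,γ,δ,ζ}  = {β,γ,ζ} ∪ {γ,δ,ζ}
  (now 31)
Pass 5. New:
  {β,δ}  = Ω∖{α,γ,ε,ζ}
  (now 32)
Pass 6: already closed under ᶜ and ∪.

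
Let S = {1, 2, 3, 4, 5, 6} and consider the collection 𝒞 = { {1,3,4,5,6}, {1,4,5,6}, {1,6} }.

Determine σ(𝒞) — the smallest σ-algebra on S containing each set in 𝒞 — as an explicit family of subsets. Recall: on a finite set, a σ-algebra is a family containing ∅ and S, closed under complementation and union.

Take S₀ = 𝒞 ∪ {∅, S} = { ∅, {1,6}, {1,4,5,6}, {1,3,4,5,6}, S }.
Iteration 1. New:
  {2}  = S∖{1,3,4,5,6}
  {2,3}  = S∖{1,4,5,6}
  {2,3,4,5}  = S∖{1,6}
Iteration 2 (3 new):
  {1,2,6}  = {2} ∪ {1,6}
  {1,2,3,6}  = {2,3} ∪ {1,6}
  {1,2,4,5,6}  = {1,4,5,6} ∪ {2}
Iteration 3 (3 new):
  {3}  = S∖{1,2,4,5,6}
  {4,5}  = S∖{1,2,3,6}
  {3,4,5}  = S∖{1,2,6}
Iteration 4 adds 2:
  {1,3,6}  = {3} ∪ {1,6}
  {2,4,5}  = {4,5} ∪ {2}
Iteration 5: no new sets; the family is a σ-algebra.

|σ(𝒞)| = 16.  σ(𝒞) = { ∅, {2}, {3}, {1,6}, {2,3}, {4,5}, {1,2,6}, {1,3,6}, {2,4,5}, {3,4,5}, {1,2,3,6}, {1,4,5,6}, {2,3,4,5}, {1,2,4,5,6}, {1,3,4,5,6}, S }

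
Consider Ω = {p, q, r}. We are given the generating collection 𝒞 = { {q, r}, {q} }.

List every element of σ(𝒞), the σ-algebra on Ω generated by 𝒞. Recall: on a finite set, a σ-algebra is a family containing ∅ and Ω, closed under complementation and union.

Begin from { {}, {q}, {q, r}, Ω } (that is, 𝒞 plus ∅ and Ω).
Pass 1 adds 2:
  {p}  = ᶜ of {q, r}
  {p, r}  = ᶜ of {q}
  |family| = 6
Pass 2: +1 →
  {p, q}  = {q} ∪ {p}
  |family| = 7
Pass 3: +1 →
  {r}  = ᶜ of {p, q}
  |family| = 8
After Pass 4 the family is unchanged; done.

σ(𝒞) = { {}, {p}, {q}, {r}, {p, q}, {p, r}, {q, r}, Ω }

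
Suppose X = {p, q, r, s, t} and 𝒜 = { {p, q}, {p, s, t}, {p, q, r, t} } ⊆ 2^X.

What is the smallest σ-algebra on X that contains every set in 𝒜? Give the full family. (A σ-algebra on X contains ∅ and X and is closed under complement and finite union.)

Answer: σ(𝒜) = { {}, {p}, {q}, {r}, {s}, {t}, {p, q}, {p, r}, {p, s}, {p, t}, {q, r}, {q, s}, {q, t}, {r, s}, {r, t}, {s, t}, {p, q, r}, {p, q, s}, {p, q, t}, {p, r, s}, {p, r, t}, {p, s, t}, {q, r, s}, {q, r, t}, {q, s, t}, {r, s, t}, {p, q, r, s}, {p, q, r, t}, {p, q, s, t}, {p, r, s, t}, {q, r, s, t}, X }

Check:
Take S₀ = 𝒜 ∪ {∅, X} = { {}, {p, q}, {p, s, t}, {p, q, r, t}, X }.
Pass 1. New:
  {s}  = ᶜ of {p, q, r, t}
  {q, r}  = ᶜ of {p, s, t}
  {r, s, t}  = ᶜ of {p, q}
  {p, q, s, t}  = {p, s, t} ∪ {p, q}
  — 9 sets.
Pass 2: 6 new —
  {r}  = ᶜ of {p, q, s, t}
  {p, q, r}  = {p, q} ∪ {q, r}
  {p, q, s}  = {p, q} ∪ {s}
  {q, r, s}  = {q, r} ∪ {s}
  {p, r, s, t}  = {p, s, t} ∪ {r, s, t}
  {q, r, s, t}  = {r, s, t} ∪ {q, r}
  — 15 sets.
Pass 3. New:
  {p}  = ᶜ of {q, r, s, t}
  {q}  = ᶜ of {p, r, s, t}
  {p, t}  = ᶜ of {q, r, s}
  {r, s}  = {r} ∪ {s}
  {r, t}  = ᶜ of {p, q, s}
  {s, t}  = ᶜ of {p, q, r}
  {p, q, r, s}  = {r} ∪ {p, q, s}
  — 22 sets.
Pass 4: +9 →
  {t}  = ᶜ of {p, q, r, s}
  {p, r}  = {r} ∪ {p}
  {p, s}  = {s} ∪ {p}
  {q, s}  = {q} ∪ {s}
  {p, q, t}  = ᶜ of {r, s}
  {p, r, s}  = {r, s} ∪ {p}
  {p, r, t}  = {p, t} ∪ {r, t}
  {q, r, t}  = {q} ∪ {r, t}
  {q, s, t}  = {q} ∪ {s, t}
  — 31 sets.
Pass 5. New:
  {q, t}  = ᶜ of {p, r, s}
  — 32 sets.
Pass 6: stable.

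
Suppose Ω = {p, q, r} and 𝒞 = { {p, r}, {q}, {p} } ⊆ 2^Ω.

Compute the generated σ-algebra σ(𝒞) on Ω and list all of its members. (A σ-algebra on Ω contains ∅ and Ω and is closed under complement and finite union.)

Seed the family with 𝒞 together with ∅ and Ω: { {}, {p}, {q}, {p, r}, Ω }.
Round 1: 2 new —
  {p, q}  = {q} ∪ {p}
  {q, r}  = Ω∖{p}
  |family| = 7
Round 2. New:
  {r}  = Ω∖{p, q}
  |family| = 8
Round 3: already closed under ᶜ and ∪.

σ(𝒞) = { {}, {p}, {q}, {r}, {p, q}, {p, r}, {q, r}, Ω }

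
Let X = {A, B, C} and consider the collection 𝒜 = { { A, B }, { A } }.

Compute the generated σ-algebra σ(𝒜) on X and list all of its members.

|σ(𝒜)| = 8.  σ(𝒜) = { {}, { A }, { B }, { C }, { A, B }, { A, C }, { B, C }, X }

Check:
Initial family (4 sets): { {}, { A }, { A, B }, X }.
Iteration 1. New:
  { C }  = ᶜ of { A, B }
  { B, C }  = ᶜ of { A }
  — 6 sets.
Iteration 2: 1 new —
  { A, C }  = { C } ∪ { A }
  — 7 sets.
Iteration 3: +1 →
  { B }  = ᶜ of { A, C }
  — 8 sets.
After Iteration 4 the family is unchanged; done.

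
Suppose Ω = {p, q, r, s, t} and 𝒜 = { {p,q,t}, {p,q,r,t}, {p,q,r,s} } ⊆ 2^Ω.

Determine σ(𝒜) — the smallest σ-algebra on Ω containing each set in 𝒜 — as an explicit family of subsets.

Begin from { {}, {p,q,t}, {p,q,r,s}, {p,q,r,t}, Ω } (that is, 𝒜 plus ∅ and Ω).
Step 1. New:
  {s}  = ᶜ of {p,q,r,t}
  {t}  = ᶜ of {p,q,r,s}
  {r,s}  = ᶜ of {p,q,t}
Step 2: 3 new —
  {s,t}  = {s} ∪ {t}
  {r,s,t}  = {r,s} ∪ {t}
  {p,q,s,t}  = {s} ∪ {p,q,t}
Step 3 (3 new):
  {r}  = ᶜ of {p,q,s,t}
  {p,q}  = ᶜ of {r,s,t}
  {p,q,r}  = ᶜ of {s,t}
Step 4: +2 →
  {r,t}  = {r} ∪ {t}
  {p,q,s}  = {p,q} ∪ {s}
After Step 5 the family is unchanged; done.

Therefore σ(𝒜) = { {}, {r}, {s}, {t}, {p,q}, {r,s}, {r,t}, {s,t}, {p,q,r}, {p,q,s}, {p,q,t}, {r,s,t}, {p,q,r,s}, {p,q,r,t}, {p,q,s,t}, Ω } (|σ(𝒜)| = 16).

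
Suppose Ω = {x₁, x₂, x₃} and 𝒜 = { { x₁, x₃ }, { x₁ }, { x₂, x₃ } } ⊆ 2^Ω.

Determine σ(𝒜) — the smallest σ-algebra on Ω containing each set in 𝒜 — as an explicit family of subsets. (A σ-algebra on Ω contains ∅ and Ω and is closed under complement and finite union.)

Begin from { {  }, { x₁ }, { x₁, x₃ }, { x₂, x₃ }, Ω } (that is, 𝒜 plus ∅ and Ω).
Round 1: 1 new —
  { x₂ }  = complement { x₁, x₃ }
  [6 total]
Round 2 (1 new):
  { x₁, x₂ }  = { x₂ } ∪ { x₁ }
  [7 total]
Round 3 (1 new):
  { x₃ }  = complement { x₁, x₂ }
  [8 total]
Round 4: closed — nothing new.

Therefore σ(𝒜) = { {  }, { x₁ }, { x₂ }, { x₃ }, { x₁, x₂ }, { x₁, x₃ }, { x₂, x₃ }, Ω } (|σ(𝒜)| = 8).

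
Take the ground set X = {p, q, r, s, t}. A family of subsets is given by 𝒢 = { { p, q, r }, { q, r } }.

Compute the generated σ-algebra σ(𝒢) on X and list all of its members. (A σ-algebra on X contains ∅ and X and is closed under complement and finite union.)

Begin from { {}, { q, r }, { p, q, r }, X } (that is, 𝒢 plus ∅ and X).
Iteration 1 (2 new):
  { s, t }  = ᶜ of { p, q, r }
  { p, s, t }  = ᶜ of { q, r }
  — 6 sets.
Iteration 2 adds 1:
  { q, r, s, t }  = { s, t } ∪ { q, r }
  — 7 sets.
Iteration 3: 1 new —
  { p }  = ᶜ of { q, r, s, t }
  — 8 sets.
Iteration 4: no new sets; the family is a σ-algebra.

|σ(𝒢)| = 8.  σ(𝒢) = { {}, { p }, { q, r }, { s, t }, { p, q, r }, { p, s, t }, { q, r, s, t }, X }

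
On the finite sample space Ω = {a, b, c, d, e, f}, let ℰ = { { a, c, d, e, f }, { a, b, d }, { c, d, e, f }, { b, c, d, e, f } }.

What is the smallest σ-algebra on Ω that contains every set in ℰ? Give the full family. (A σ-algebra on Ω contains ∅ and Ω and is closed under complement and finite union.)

Start: ℰ ∪ {∅, Ω} = { {  }, { a, b, d }, { c, d, e, f }, { a, c, d, e, f }, { b, c, d, e, f }, Ω }.
Pass 1 (4 new):
  { a }  = ᶜ of { b, c, d, e, f }
  { b }  = ᶜ of { a, c, d, e, f }
  { a, b }  = ᶜ of { c, d, e, f }
  { c, e, f }  = ᶜ of { a, b, d }
  — 10 sets.
Pass 2: 3 new —
  { a, c, e, f }  = { c, e, f } ∪ { a }
  { b, c, e, f }  = { b } ∪ { c, e, f }
  { a, b, c, e, f }  = { a, b } ∪ { c, e, f }
  — 13 sets.
Pass 3: 3 new —
  { d }  = ᶜ of { a, b, c, e, f }
  { a, d }  = ᶜ of { b, c, e, f }
  { b, d }  = ᶜ of { a, c, e, f }
  — 16 sets.
Pass 4 adds nothing — fixpoint reached.

σ(ℰ) = { {  }, { a }, { b }, { d }, { a, b }, { a, d }, { b, d }, { a, b, d }, { c, e, f }, { a, c, e, f }, { b, c, e, f }, { c, d, e, f }, { a, b, c, e, f }, { a, c, d, e, f }, { b, c, d, e, f }, Ω }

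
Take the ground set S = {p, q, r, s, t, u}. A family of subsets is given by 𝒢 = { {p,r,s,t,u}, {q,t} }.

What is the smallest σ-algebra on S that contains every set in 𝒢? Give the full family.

Begin from { {}, {q,t}, {p,r,s,t,u}, S } (that is, 𝒢 plus ∅ and S).
Step 1: +2 →
  {q}  = {p,r,s,t,u}ᶜ
  {p,r,s,u}  = {q,t}ᶜ
  |family| = 6
Step 2: +1 →
  {p,q,r,s,u}  = {p,r,s,u} ∪ {q}
  |family| = 7
Step 3: +1 →
  {t}  = {p,q,r,s,u}ᶜ
  |family| = 8
Step 4: stable.

Hence σ(𝒢) has 8 members: { {}, {q}, {t}, {q,t}, {p,r,s,u}, {p,q,r,s,u}, {p,r,s,t,u}, S }.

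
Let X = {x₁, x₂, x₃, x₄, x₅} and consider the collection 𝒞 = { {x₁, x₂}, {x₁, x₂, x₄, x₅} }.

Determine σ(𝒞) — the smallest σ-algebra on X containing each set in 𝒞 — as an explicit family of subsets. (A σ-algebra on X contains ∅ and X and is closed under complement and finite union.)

Start: 𝒞 ∪ {∅, X} = { {}, {x₁, x₂}, {x₁, x₂, x₄, x₅}, X }.
Round 1 (2 new):
  {x₃}  = {x₁, x₂, x₄, x₅}ᶜ
  {x₃, x₄, x₅}  = {x₁, x₂}ᶜ
  (now 6)
Round 2: +1 →
  {x₁, x₂, x₃}  = {x₃} ∪ {x₁, x₂}
  (now 7)
Round 3 adds 1:
  {x₄, x₅}  = {x₁, x₂, x₃}ᶜ
  (now 8)
After Round 4 the family is unchanged; done.

Therefore σ(𝒞) = { {}, {x₃}, {x₁, x₂}, {x₄, x₅}, {x₁, x₂, x₃}, {x₃, x₄, x₅}, {x₁, x₂, x₄, x₅}, X } (|σ(𝒞)| = 8).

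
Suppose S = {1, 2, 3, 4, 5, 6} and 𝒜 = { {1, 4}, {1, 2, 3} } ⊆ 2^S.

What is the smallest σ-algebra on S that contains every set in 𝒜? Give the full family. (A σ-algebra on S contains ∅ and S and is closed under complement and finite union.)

Initial family (4 sets): { ∅, {1, 4}, {1, 2, 3}, S }.
Round 1. New:
  {4, 5, 6}  = ᶜ of {1, 2, 3}
  {1, 2, 3, 4}  = {1, 2, 3} ∪ {1, 4}
  {2, 3, 5, 6}  = ᶜ of {1, 4}
  (now 7)
Round 2 adds 4:
  {5, 6}  = ᶜ of {1, 2, 3, 4}
  {1, 4, 5, 6}  = {1, 4} ∪ {4, 5, 6}
  {1, 2, 3, 5, 6}  = {1, 2, 3} ∪ {2, 3, 5, 6}
  {2, 3, 4, 5, 6}  = {4, 5, 6} ∪ {2, 3, 5, 6}
  (now 11)
Round 3 (3 new):
  {1}  = ᶜ of {2, 3, 4, 5, 6}
  {4}  = ᶜ of {1, 2, 3, 5, 6}
  {2, 3}  = ᶜ of {1, 4, 5, 6}
  (now 14)
Round 4: +2 →
  {1, 5, 6}  = {5, 6} ∪ {1}
  {2, 3, 4}  = {2, 3} ∪ {4}
  (now 16)
Round 5 adds nothing — fixpoint reached.

Therefore σ(𝒜) = { ∅, {1}, {4}, {1, 4}, {2, 3}, {5, 6}, {1, 2, 3}, {1, 5, 6}, {2, 3, 4}, {4, 5, 6}, {1, 2, 3, 4}, {1, 4, 5, 6}, {2, 3, 5, 6}, {1, 2, 3, 5, 6}, {2, 3, 4, 5, 6}, S } (|σ(𝒜)| = 16).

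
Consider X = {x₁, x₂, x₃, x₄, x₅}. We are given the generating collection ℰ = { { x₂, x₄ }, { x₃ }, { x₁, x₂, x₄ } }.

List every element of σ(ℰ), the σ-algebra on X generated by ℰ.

Begin from { {  }, { x₃ }, { x₂, x₄ }, { x₁, x₂, x₄ }, X } (that is, ℰ plus ∅ and X).
Pass 1 (5 new):
  { x₃, x₅ }  = ᶜ of { x₁, x₂, x₄ }
  { x₁, x₃, x₅ }  = ᶜ of { x₂, x₄ }
  { x₂, x₃, x₄ }  = { x₃ } ∪ { x₂, x₄ }
  { x₁, x₂, x₃, x₄ }  = { x₃ } ∪ { x₁, x₂, x₄ }
  { x₁, x₂, x₄, x₅ }  = ᶜ of { x₃ }
Pass 2 adds 3:
  { x₅ }  = ᶜ of { x₁, x₂, x₃, x₄ }
  { x₁, x₅ }  = ᶜ of { x₂, x₃, x₄ }
  { x₂, x₃, x₄, x₅ }  = { x₂, x₃, x₄ } ∪ { x₃, x₅ }
Pass 3 (2 new):
  { x₁ }  = ᶜ of { x₂, x₃, x₄, x₅ }
  { x₂, x₄, x₅ }  = { x₂, x₄ } ∪ { x₅ }
Pass 4: +1 →
  { x₁, x₃ }  = ᶜ of { x₂, x₄, x₅ }
Pass 5 adds nothing — fixpoint reached.

|σ(ℰ)| = 16.  σ(ℰ) = { {  }, { x₁ }, { x₃ }, { x₅ }, { x₁, x₃ }, { x₁, x₅ }, { x₂, x₄ }, { x₃, x₅ }, { x₁, x₂, x₄ }, { x₁, x₃, x₅ }, { x₂, x₃, x₄ }, { x₂, x₄, x₅ }, { x₁, x₂, x₃, x₄ }, { x₁, x₂, x₄, x₅ }, { x₂, x₃, x₄, x₅ }, X }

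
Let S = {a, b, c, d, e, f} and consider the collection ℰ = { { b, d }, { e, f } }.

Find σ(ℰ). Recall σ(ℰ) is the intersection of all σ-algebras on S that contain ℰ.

Seed the family with ℰ together with ∅ and S: { ∅, { b, d }, { e, f }, S }.
Iteration 1: +3 →
  { a, b, c, d }  = S∖{ e, f }
  { a, c, e, f }  = S∖{ b, d }
  { b, d, e, f }  = { e, f } ∪ { b, d }
  — 7 sets.
Iteration 2: +1 →
  { a, c }  = S∖{ b, d, e, f }
  — 8 sets.
Iteration 3: no new sets; the family is a σ-algebra.

|σ(ℰ)| = 8.  σ(ℰ) = { ∅, { a, c }, { b, d }, { e, f }, { a, b, c, d }, { a, c, e, f }, { b, d, e, f }, S }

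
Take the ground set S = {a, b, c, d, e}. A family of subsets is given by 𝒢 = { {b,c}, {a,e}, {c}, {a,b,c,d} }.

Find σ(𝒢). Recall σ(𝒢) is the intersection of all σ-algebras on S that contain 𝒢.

|σ(𝒢)| = 32.  σ(𝒢) = { ∅, {a}, {b}, {c}, {d}, {e}, {a,b}, {a,c}, {a,d}, {a,e}, {b,c}, {b,d}, {b,e}, {c,d}, {c,e}, {d,e}, {a,b,c}, {a,b,d}, {a,b,e}, {a,c,d}, {a,c,e}, {a,d,e}, {b,c,d}, {b,c,e}, {b,d,e}, {c,d,e}, {a,b,c,d}, {a,b,c,e}, {a,b,d,e}, {a,c,d,e}, {b,c,d,e}, S }

Derivation:
Initial family (6 sets): { ∅, {c}, {a,e}, {b,c}, {a,b,c,d}, S }.
Round 1 (6 new):
  {e}  = {a,b,c,d}ᶜ
  {a,c,e}  = {c} ∪ {a,e}
  {a,d,e}  = {b,c}ᶜ
  {b,c,d}  = {a,e}ᶜ
  {a,b,c,e}  = {b,c} ∪ {a,e}
  {a,b,d,e}  = {c}ᶜ
  (now 12)
Round 2: 6 new —
  {d}  = {a,b,c,e}ᶜ
  {b,d}  = {a,c,e}ᶜ
  {c,e}  = {e} ∪ {c}
  {b,c,e}  = {e} ∪ {b,c}
  {a,c,d,e}  = {a,d,e} ∪ {a,c,e}
  {b,c,d,e}  = {b,c,d} ∪ {e}
  (now 18)
Round 3: +8 →
  {a}  = {b,c,d,e}ᶜ
  {b}  = {a,c,d,e}ᶜ
  {a,d}  = {b,c,e}ᶜ
  {c,d}  = {c} ∪ {d}
  {d,e}  = {d} ∪ {e}
  {a,b,d}  = {c,e}ᶜ
  {b,d,e}  = {b,d} ∪ {e}
  {c,d,e}  = {d} ∪ {c,e}
  (now 26)
Round 4. New:
  {a,b}  = {c,d,e}ᶜ
  {a,c}  = {b,d,e}ᶜ
  {b,e}  = {b} ∪ {e}
  {a,b,c}  = {d,e}ᶜ
  {a,b,e}  = {c,d}ᶜ
  {a,c,d}  = {c,d} ∪ {a,d}
  (now 32)
Round 5: closed — nothing new.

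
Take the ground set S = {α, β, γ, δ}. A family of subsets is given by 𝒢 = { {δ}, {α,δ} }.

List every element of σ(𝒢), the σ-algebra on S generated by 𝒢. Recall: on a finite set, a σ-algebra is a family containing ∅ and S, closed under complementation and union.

σ(𝒢) (8 sets): { ∅, {α}, {δ}, {α,δ}, {β,γ}, {α,β,γ}, {β,γ,δ}, S }

Derivation:
Start: 𝒢 ∪ {∅, S} = { ∅, {δ}, {α,δ}, S }.
Step 1: +2 →
  {β,γ}  = complement {α,δ}
  {α,β,γ}  = complement {δ}
Step 2: +1 →
  {β,γ,δ}  = {β,γ} ∪ {δ}
Step 3 adds 1:
  {α}  = complement {β,γ,δ}
Step 4: already closed under ᶜ and ∪.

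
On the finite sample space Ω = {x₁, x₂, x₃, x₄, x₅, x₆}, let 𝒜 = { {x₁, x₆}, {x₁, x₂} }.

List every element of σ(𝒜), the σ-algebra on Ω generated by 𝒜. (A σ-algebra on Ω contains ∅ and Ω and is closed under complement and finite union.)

σ(𝒜) = { ∅, {x₁}, {x₂}, {x₆}, {x₁, x₂}, {x₁, x₆}, {x₂, x₆}, {x₁, x₂, x₆}, {x₃, x₄, x₅}, {x₁, x₃, x₄, x₅}, {x₂, x₃, x₄, x₅}, {x₃, x₄, x₅, x₆}, {x₁, x₂, x₃, x₄, x₅}, {x₁, x₃, x₄, x₅, x₆}, {x₂, x₃, x₄, x₅, x₆}, Ω }

Working:
Seed the family with 𝒜 together with ∅ and Ω: { ∅, {x₁, x₂}, {x₁, x₆}, Ω }.
Iteration 1. New:
  {x₁, x₂, x₆}  = {x₁, x₂} ∪ {x₁, x₆}
  {x₂, x₃, x₄, x₅}  = {x₁, x₆}ᶜ
  {x₃, x₄, x₅, x₆}  = {x₁, x₂}ᶜ
  [7 total]
Iteration 2: +4 →
  {x₃, x₄, x₅}  = {x₁, x₂, x₆}ᶜ
  {x₁, x₂, x₃, x₄, x₅}  = {x₁, x₂} ∪ {x₂, x₃, x₄, x₅}
  {x₁, x₃, x₄, x₅, x₆}  = {x₃, x₄, x₅, x₆} ∪ {x₁, x₆}
  {x₂, x₃, x₄, x₅, x₆}  = {x₃, x₄, x₅, x₆} ∪ {x₂, x₃, x₄, x₅}
  [11 total]
Iteration 3: 3 new —
  {x₁}  = {x₂, x₃, x₄, x₅, x₆}ᶜ
  {x₂}  = {x₁, x₃, x₄, x₅, x₆}ᶜ
  {x₆}  = {x₁, x₂, x₃, x₄, x₅}ᶜ
  [14 total]
Iteration 4: 2 new —
  {x₂, x₆}  = {x₂} ∪ {x₆}
  {x₁, x₃, x₄, x₅}  = {x₃, x₄, x₅} ∪ {x₁}
  [16 total]
Iteration 5: no new sets; the family is a σ-algebra.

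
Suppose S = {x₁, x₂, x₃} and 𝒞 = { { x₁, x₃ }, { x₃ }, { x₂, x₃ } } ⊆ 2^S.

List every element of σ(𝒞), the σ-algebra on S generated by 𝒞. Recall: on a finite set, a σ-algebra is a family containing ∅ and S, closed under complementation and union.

Answer: σ(𝒞) = { {}, { x₁ }, { x₂ }, { x₃ }, { x₁, x₂ }, { x₁, x₃ }, { x₂, x₃ }, S }

Trace:
Initial family (5 sets): { {}, { x₃ }, { x₁, x₃ }, { x₂, x₃ }, S }.
Iteration 1. New:
  { x₁ }  = { x₂, x₃ }ᶜ
  { x₂ }  = { x₁, x₃ }ᶜ
  { x₁, x₂ }  = { x₃ }ᶜ
Iteration 2: closed — nothing new.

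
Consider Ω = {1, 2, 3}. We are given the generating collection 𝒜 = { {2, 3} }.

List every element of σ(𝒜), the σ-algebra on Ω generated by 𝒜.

Initial family (3 sets): { {}, {2, 3}, Ω }.
Iteration 1: 1 new —
  {1}  = Ω∖{2, 3}
  [4 total]
Iteration 2: already closed under ᶜ and ∪.

σ(𝒜) = { {}, {1}, {2, 3}, Ω }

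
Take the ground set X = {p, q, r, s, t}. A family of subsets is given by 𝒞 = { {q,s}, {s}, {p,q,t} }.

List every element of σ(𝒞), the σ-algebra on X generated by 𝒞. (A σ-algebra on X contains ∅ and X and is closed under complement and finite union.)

|σ(𝒞)| = 16.  σ(𝒞) = { ∅, {q}, {r}, {s}, {p,t}, {q,r}, {q,s}, {r,s}, {p,q,t}, {p,r,t}, {p,s,t}, {q,r,s}, {p,q,r,t}, {p,q,s,t}, {p,r,s,t}, X }

Check:
Seed the family with 𝒞 together with ∅ and X: { ∅, {s}, {q,s}, {p,q,t}, X }.
Round 1. New:
  {r,s}  = ᶜ of {p,q,t}
  {p,r,t}  = ᶜ of {q,s}
  {p,q,r,t}  = ᶜ of {s}
  {p,q,s,t}  = {p,q,t} ∪ {s}
  [9 total]
Round 2 (3 new):
  {r}  = ᶜ of {p,q,s,t}
  {q,r,s}  = {r,s} ∪ {q,s}
  {p,r,s,t}  = {r,s} ∪ {p,r,t}
  [12 total]
Round 3: 2 new —
  {q}  = ᶜ of {p,r,s,t}
  {p,t}  = ᶜ of {q,r,s}
  [14 total]
Round 4: 2 new —
  {q,r}  = {r} ∪ {q}
  {p,s,t}  = {p,t} ∪ {s}
  [16 total]
Round 5: closed — nothing new.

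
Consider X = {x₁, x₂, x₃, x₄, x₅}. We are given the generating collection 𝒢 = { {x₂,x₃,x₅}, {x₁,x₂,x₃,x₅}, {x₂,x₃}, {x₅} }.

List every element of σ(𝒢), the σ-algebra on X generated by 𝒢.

|σ(𝒢)| = 16.  σ(𝒢) = { {}, {x₁}, {x₄}, {x₅}, {x₁,x₄}, {x₁,x₅}, {x₂,x₃}, {x₄,x₅}, {x₁,x₂,x₃}, {x₁,x₄,x₅}, {x₂,x₃,x₄}, {x₂,x₃,x₅}, {x₁,x₂,x₃,x₄}, {x₁,x₂,x₃,x₅}, {x₂,x₃,x₄,x₅}, X }

Trace:
Seed the family with 𝒢 together with ∅ and X: { {}, {x₅}, {x₂,x₃}, {x₂,x₃,x₅}, {x₁,x₂,x₃,x₅}, X }.
Iteration 1 adds 4:
  {x₄}  = {x₁,x₂,x₃,x₅}ᶜ
  {x₁,x₄}  = {x₂,x₃,x₅}ᶜ
  {x₁,x₄,x₅}  = {x₂,x₃}ᶜ
  {x₁,x₂,x₃,x₄}  = {x₅}ᶜ
  |family| = 10
Iteration 2: 3 new —
  {x₄,x₅}  = {x₅} ∪ {x₄}
  {x₂,x₃,x₄}  = {x₂,x₃} ∪ {x₄}
  {x₂,x₃,x₄,x₅}  = {x₂,x₃,x₅} ∪ {x₄}
  |family| = 13
Iteration 3. New:
  {x₁}  = {x₂,x₃,x₄,x₅}ᶜ
  {x₁,x₅}  = {x₂,x₃,x₄}ᶜ
  {x₁,x₂,x₃}  = {x₄,x₅}ᶜ
  |family| = 16
Iteration 4: stable.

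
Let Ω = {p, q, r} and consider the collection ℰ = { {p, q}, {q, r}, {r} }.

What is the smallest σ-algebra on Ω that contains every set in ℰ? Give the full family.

Initial family (5 sets): { {}, {r}, {p, q}, {q, r}, Ω }.
Iteration 1 adds 1:
  {p}  = complement {q, r}
Iteration 2. New:
  {p, r}  = {r} ∪ {p}
Iteration 3 adds 1:
  {q}  = complement {p, r}
Iteration 4: already closed under ᶜ and ∪.

Therefore σ(ℰ) = { {}, {p}, {q}, {r}, {p, q}, {p, r}, {q, r}, Ω } (|σ(ℰ)| = 8).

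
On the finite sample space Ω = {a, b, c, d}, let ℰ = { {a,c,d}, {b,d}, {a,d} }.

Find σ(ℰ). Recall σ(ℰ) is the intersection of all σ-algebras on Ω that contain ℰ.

Start: ℰ ∪ {∅, Ω} = { {}, {a,d}, {b,d}, {a,c,d}, Ω }.
Pass 1: +4 →
  {b}  = ᶜ of {a,c,d}
  {a,c}  = ᶜ of {b,d}
  {b,c}  = ᶜ of {a,d}
  {a,b,d}  = {a,d} ∪ {b,d}
  [9 total]
Pass 2 (3 new):
  {c}  = ᶜ of {a,b,d}
  {a,b,c}  = {b} ∪ {a,c}
  {b,c,d}  = {b,c} ∪ {b,d}
  [12 total]
Pass 3 adds 2:
  {a}  = ᶜ of {b,c,d}
  {d}  = ᶜ of {a,b,c}
  [14 total]
Pass 4: +2 →
  {a,b}  = {b} ∪ {a}
  {c,d}  = {c} ∪ {d}
  [16 total]
Pass 5: closed — nothing new.

|σ(ℰ)| = 16.  σ(ℰ) = { {}, {a}, {b}, {c}, {d}, {a,b}, {a,c}, {a,d}, {b,c}, {b,d}, {c,d}, {a,b,c}, {a,b,d}, {a,c,d}, {b,c,d}, Ω }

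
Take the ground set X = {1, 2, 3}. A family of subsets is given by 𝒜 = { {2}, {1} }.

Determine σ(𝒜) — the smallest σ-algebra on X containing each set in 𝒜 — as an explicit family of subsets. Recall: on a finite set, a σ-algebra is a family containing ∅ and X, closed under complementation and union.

Take S₀ = 𝒜 ∪ {∅, X} = { ∅, {1}, {2}, X }.
Iteration 1 adds 3:
  {1, 2}  = {2} ∪ {1}
  {1, 3}  = ᶜ of {2}
  {2, 3}  = ᶜ of {1}
  — 7 sets.
Iteration 2 adds 1:
  {3}  = ᶜ of {1, 2}
  — 8 sets.
Iteration 3: stable.

Hence σ(𝒜) has 8 members: { ∅, {1}, {2}, {3}, {1, 2}, {1, 3}, {2, 3}, X }.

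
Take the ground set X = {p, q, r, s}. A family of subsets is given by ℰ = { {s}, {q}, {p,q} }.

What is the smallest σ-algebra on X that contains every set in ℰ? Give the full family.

Answer: σ(ℰ) = { ∅, {p}, {q}, {r}, {s}, {p,q}, {p,r}, {p,s}, {q,r}, {q,s}, {r,s}, {p,q,r}, {p,q,s}, {p,r,s}, {q,r,s}, X }

Trace:
Begin from { ∅, {q}, {s}, {p,q}, X } (that is, ℰ plus ∅ and X).
Pass 1: 5 new —
  {q,s}  = {s} ∪ {q}
  {r,s}  = X∖{p,q}
  {p,q,r}  = X∖{s}
  {p,q,s}  = {p,q} ∪ {s}
  {p,r,s}  = X∖{q}
  |family| = 10
Pass 2: 3 new —
  {r}  = X∖{p,q,s}
  {p,r}  = X∖{q,s}
  {q,r,s}  = {r,s} ∪ {q}
  |family| = 13
Pass 3: 2 new —
  {p}  = X∖{q,r,s}
  {q,r}  = {r} ∪ {q}
  |family| = 15
Pass 4. New:
  {p,s}  = X∖{q,r}
  |family| = 16
Pass 5 adds nothing — fixpoint reached.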